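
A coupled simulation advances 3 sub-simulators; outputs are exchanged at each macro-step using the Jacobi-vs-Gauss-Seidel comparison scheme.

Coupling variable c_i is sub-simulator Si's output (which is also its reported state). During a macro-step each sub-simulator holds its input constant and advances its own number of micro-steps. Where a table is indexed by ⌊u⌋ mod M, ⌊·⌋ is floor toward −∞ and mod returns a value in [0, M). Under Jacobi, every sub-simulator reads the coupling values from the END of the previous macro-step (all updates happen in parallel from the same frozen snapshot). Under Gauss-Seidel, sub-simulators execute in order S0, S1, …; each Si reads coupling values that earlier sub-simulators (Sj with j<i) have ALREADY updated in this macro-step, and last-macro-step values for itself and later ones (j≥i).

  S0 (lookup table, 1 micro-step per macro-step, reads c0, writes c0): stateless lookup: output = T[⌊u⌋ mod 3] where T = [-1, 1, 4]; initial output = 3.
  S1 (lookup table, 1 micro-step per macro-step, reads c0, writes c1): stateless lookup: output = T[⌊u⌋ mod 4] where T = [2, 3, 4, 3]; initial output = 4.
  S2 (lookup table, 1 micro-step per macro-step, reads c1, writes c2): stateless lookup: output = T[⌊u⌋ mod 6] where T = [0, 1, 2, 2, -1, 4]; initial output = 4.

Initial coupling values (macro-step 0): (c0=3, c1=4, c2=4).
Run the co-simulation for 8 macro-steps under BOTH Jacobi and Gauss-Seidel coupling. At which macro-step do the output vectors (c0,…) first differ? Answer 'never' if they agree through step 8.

[Jacobi] macro 1: S0 reads c0=3 → after 1×micro: -1; S1 reads c0=3 → after 1×micro: 3; S2 reads c1=4 → after 1×micro: -1 ⇒ (c0=-1, c1=3, c2=-1)
[Jacobi] macro 2: S0 reads c0=-1 → after 1×micro: 4; S1 reads c0=-1 → after 1×micro: 3; S2 reads c1=3 → after 1×micro: 2 ⇒ (c0=4, c1=3, c2=2)
[Jacobi] macro 3: S0 reads c0=4 → after 1×micro: 1; S1 reads c0=4 → after 1×micro: 2; S2 reads c1=3 → after 1×micro: 2 ⇒ (c0=1, c1=2, c2=2)
[Jacobi] macro 4: S0 reads c0=1 → after 1×micro: 1; S1 reads c0=1 → after 1×micro: 3; S2 reads c1=2 → after 1×micro: 2 ⇒ (c0=1, c1=3, c2=2)
[Jacobi] macro 5: S0 reads c0=1 → after 1×micro: 1; S1 reads c0=1 → after 1×micro: 3; S2 reads c1=3 → after 1×micro: 2 ⇒ (c0=1, c1=3, c2=2)
[Jacobi] macro 6: S0 reads c0=1 → after 1×micro: 1; S1 reads c0=1 → after 1×micro: 3; S2 reads c1=3 → after 1×micro: 2 ⇒ (c0=1, c1=3, c2=2)
[Jacobi] macro 7: S0 reads c0=1 → after 1×micro: 1; S1 reads c0=1 → after 1×micro: 3; S2 reads c1=3 → after 1×micro: 2 ⇒ (c0=1, c1=3, c2=2)
[Jacobi] macro 8: S0 reads c0=1 → after 1×micro: 1; S1 reads c0=1 → after 1×micro: 3; S2 reads c1=3 → after 1×micro: 2 ⇒ (c0=1, c1=3, c2=2)
[Gauss-Seidel] macro 1: S0 reads c0=3 → after 1×micro: -1; S1 reads c0=-1 → after 1×micro: 3; S2 reads c1=3 → after 1×micro: 2 ⇒ (c0=-1, c1=3, c2=2)
[Gauss-Seidel] macro 2: S0 reads c0=-1 → after 1×micro: 4; S1 reads c0=4 → after 1×micro: 2; S2 reads c1=2 → after 1×micro: 2 ⇒ (c0=4, c1=2, c2=2)
[Gauss-Seidel] macro 3: S0 reads c0=4 → after 1×micro: 1; S1 reads c0=1 → after 1×micro: 3; S2 reads c1=3 → after 1×micro: 2 ⇒ (c0=1, c1=3, c2=2)
[Gauss-Seidel] macro 4: S0 reads c0=1 → after 1×micro: 1; S1 reads c0=1 → after 1×micro: 3; S2 reads c1=3 → after 1×micro: 2 ⇒ (c0=1, c1=3, c2=2)
[Gauss-Seidel] macro 5: S0 reads c0=1 → after 1×micro: 1; S1 reads c0=1 → after 1×micro: 3; S2 reads c1=3 → after 1×micro: 2 ⇒ (c0=1, c1=3, c2=2)
[Gauss-Seidel] macro 6: S0 reads c0=1 → after 1×micro: 1; S1 reads c0=1 → after 1×micro: 3; S2 reads c1=3 → after 1×micro: 2 ⇒ (c0=1, c1=3, c2=2)
[Gauss-Seidel] macro 7: S0 reads c0=1 → after 1×micro: 1; S1 reads c0=1 → after 1×micro: 3; S2 reads c1=3 → after 1×micro: 2 ⇒ (c0=1, c1=3, c2=2)
[Gauss-Seidel] macro 8: S0 reads c0=1 → after 1×micro: 1; S1 reads c0=1 → after 1×micro: 3; S2 reads c1=3 → after 1×micro: 2 ⇒ (c0=1, c1=3, c2=2)

first divergence at macro-step: 1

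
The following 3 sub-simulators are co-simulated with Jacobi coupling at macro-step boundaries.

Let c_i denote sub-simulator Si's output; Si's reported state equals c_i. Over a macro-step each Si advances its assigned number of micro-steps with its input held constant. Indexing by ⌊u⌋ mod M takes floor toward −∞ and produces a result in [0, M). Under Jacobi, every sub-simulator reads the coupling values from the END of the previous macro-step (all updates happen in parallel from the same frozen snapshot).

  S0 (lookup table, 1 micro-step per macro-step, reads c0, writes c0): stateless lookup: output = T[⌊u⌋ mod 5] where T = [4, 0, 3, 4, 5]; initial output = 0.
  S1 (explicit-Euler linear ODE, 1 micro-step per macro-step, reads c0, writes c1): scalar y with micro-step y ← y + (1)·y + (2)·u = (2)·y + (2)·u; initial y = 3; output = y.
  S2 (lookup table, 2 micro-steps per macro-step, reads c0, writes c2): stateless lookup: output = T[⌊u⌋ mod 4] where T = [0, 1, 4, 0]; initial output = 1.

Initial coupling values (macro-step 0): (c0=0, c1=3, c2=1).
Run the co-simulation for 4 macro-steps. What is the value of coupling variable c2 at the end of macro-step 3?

macro 1: S0 reads c0=0 → after 1×micro: 4; S1 reads c0=0 → after 1×micro: 6; S2 reads c0=0 → after 2×micro: 0 ⇒ (c0=4, c1=6, c2=0)
macro 2: S0 reads c0=4 → after 1×micro: 5; S1 reads c0=4 → after 1×micro: 20; S2 reads c0=4 → after 2×micro: 0 ⇒ (c0=5, c1=20, c2=0)
macro 3: S0 reads c0=5 → after 1×micro: 4; S1 reads c0=5 → after 1×micro: 50; S2 reads c0=5 → after 2×micro: 1 ⇒ (c0=4, c1=50, c2=1)
macro 4: S0 reads c0=4 → after 1×micro: 5; S1 reads c0=4 → after 1×micro: 108; S2 reads c0=4 → after 2×micro: 0 ⇒ (c0=5, c1=108, c2=0)

c2 at macro-step 3 = 1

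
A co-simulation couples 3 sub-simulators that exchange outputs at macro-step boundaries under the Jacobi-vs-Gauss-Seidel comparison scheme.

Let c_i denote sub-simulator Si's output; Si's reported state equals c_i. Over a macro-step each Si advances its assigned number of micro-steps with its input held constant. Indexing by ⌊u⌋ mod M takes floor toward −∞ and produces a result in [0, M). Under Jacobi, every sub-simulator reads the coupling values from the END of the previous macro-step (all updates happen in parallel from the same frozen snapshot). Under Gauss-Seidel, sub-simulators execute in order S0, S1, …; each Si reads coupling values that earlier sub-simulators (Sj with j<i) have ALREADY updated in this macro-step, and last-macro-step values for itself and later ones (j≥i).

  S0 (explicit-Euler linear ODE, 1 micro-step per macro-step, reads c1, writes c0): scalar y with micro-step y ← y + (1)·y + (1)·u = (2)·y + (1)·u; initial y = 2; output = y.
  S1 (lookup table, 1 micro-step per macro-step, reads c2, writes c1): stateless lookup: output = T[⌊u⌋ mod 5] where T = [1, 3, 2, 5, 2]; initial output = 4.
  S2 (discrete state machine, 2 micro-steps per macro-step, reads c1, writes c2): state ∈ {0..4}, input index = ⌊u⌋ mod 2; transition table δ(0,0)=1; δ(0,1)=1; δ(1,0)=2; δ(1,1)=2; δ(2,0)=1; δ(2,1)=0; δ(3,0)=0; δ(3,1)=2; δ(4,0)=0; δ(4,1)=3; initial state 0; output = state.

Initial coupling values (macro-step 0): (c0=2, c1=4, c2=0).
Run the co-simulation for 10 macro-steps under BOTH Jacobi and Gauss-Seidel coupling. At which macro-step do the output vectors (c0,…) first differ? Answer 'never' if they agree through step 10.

first divergence at macro-step: 2

[Jacobi] macro 1: S0 reads c1=4 → after 1×micro: 8; S1 reads c2=0 → after 1×micro: 1; S2 reads c1=4 → after 2×micro: 2 ⇒ (c0=8, c1=1, c2=2)
[Jacobi] macro 2: S0 reads c1=1 → after 1×micro: 17; S1 reads c2=2 → after 1×micro: 2; S2 reads c1=1 → after 2×micro: 1 ⇒ (c0=17, c1=2, c2=1)
[Jacobi] macro 3: S0 reads c1=2 → after 1×micro: 36; S1 reads c2=1 → after 1×micro: 3; S2 reads c1=2 → after 2×micro: 1 ⇒ (c0=36, c1=3, c2=1)
[Jacobi] macro 4: S0 reads c1=3 → after 1×micro: 75; S1 reads c2=1 → after 1×micro: 3; S2 reads c1=3 → after 2×micro: 0 ⇒ (c0=75, c1=3, c2=0)
[Jacobi] macro 5: S0 reads c1=3 → after 1×micro: 153; S1 reads c2=0 → after 1×micro: 1; S2 reads c1=3 → after 2×micro: 2 ⇒ (c0=153, c1=1, c2=2)
[Jacobi] macro 6: S0 reads c1=1 → after 1×micro: 307; S1 reads c2=2 → after 1×micro: 2; S2 reads c1=1 → after 2×micro: 1 ⇒ (c0=307, c1=2, c2=1)
[Jacobi] macro 7: S0 reads c1=2 → after 1×micro: 616; S1 reads c2=1 → after 1×micro: 3; S2 reads c1=2 → after 2×micro: 1 ⇒ (c0=616, c1=3, c2=1)
[Jacobi] macro 8: S0 reads c1=3 → after 1×micro: 1235; S1 reads c2=1 → after 1×micro: 3; S2 reads c1=3 → after 2×micro: 0 ⇒ (c0=1235, c1=3, c2=0)
[Jacobi] macro 9: S0 reads c1=3 → after 1×micro: 2473; S1 reads c2=0 → after 1×micro: 1; S2 reads c1=3 → after 2×micro: 2 ⇒ (c0=2473, c1=1, c2=2)
[Jacobi] macro 10: S0 reads c1=1 → after 1×micro: 4947; S1 reads c2=2 → after 1×micro: 2; S2 reads c1=1 → after 2×micro: 1 ⇒ (c0=4947, c1=2, c2=1)
[Gauss-Seidel] macro 1: S0 reads c1=4 → after 1×micro: 8; S1 reads c2=0 → after 1×micro: 1; S2 reads c1=1 → after 2×micro: 2 ⇒ (c0=8, c1=1, c2=2)
[Gauss-Seidel] macro 2: S0 reads c1=1 → after 1×micro: 17; S1 reads c2=2 → after 1×micro: 2; S2 reads c1=2 → after 2×micro: 2 ⇒ (c0=17, c1=2, c2=2)
[Gauss-Seidel] macro 3: S0 reads c1=2 → after 1×micro: 36; S1 reads c2=2 → after 1×micro: 2; S2 reads c1=2 → after 2×micro: 2 ⇒ (c0=36, c1=2, c2=2)
[Gauss-Seidel] macro 4: S0 reads c1=2 → after 1×micro: 74; S1 reads c2=2 → after 1×micro: 2; S2 reads c1=2 → after 2×micro: 2 ⇒ (c0=74, c1=2, c2=2)
[Gauss-Seidel] macro 5: S0 reads c1=2 → after 1×micro: 150; S1 reads c2=2 → after 1×micro: 2; S2 reads c1=2 → after 2×micro: 2 ⇒ (c0=150, c1=2, c2=2)
[Gauss-Seidel] macro 6: S0 reads c1=2 → after 1×micro: 302; S1 reads c2=2 → after 1×micro: 2; S2 reads c1=2 → after 2×micro: 2 ⇒ (c0=302, c1=2, c2=2)
[Gauss-Seidel] macro 7: S0 reads c1=2 → after 1×micro: 606; S1 reads c2=2 → after 1×micro: 2; S2 reads c1=2 → after 2×micro: 2 ⇒ (c0=606, c1=2, c2=2)
[Gauss-Seidel] macro 8: S0 reads c1=2 → after 1×micro: 1214; S1 reads c2=2 → after 1×micro: 2; S2 reads c1=2 → after 2×micro: 2 ⇒ (c0=1214, c1=2, c2=2)
[Gauss-Seidel] macro 9: S0 reads c1=2 → after 1×micro: 2430; S1 reads c2=2 → after 1×micro: 2; S2 reads c1=2 → after 2×micro: 2 ⇒ (c0=2430, c1=2, c2=2)
[Gauss-Seidel] macro 10: S0 reads c1=2 → after 1×micro: 4862; S1 reads c2=2 → after 1×micro: 2; S2 reads c1=2 → after 2×micro: 2 ⇒ (c0=4862, c1=2, c2=2)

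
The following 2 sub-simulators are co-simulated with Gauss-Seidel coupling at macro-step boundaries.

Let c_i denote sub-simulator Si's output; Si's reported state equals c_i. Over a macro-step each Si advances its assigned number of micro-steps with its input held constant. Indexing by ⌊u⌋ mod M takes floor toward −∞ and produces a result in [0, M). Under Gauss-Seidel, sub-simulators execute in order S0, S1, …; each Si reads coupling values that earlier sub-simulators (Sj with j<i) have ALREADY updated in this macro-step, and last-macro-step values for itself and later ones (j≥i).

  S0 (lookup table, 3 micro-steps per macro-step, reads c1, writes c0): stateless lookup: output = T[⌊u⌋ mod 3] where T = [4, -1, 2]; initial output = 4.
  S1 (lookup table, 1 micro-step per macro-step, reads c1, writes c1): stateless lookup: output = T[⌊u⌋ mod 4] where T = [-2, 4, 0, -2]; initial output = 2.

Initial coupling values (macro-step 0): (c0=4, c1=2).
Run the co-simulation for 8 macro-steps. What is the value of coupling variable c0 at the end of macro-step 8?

macro 1: S0 reads c1=2 → after 3×micro: 2; S1 reads c1=2 → after 1×micro: 0 ⇒ (c0=2, c1=0)
macro 2: S0 reads c1=0 → after 3×micro: 4; S1 reads c1=0 → after 1×micro: -2 ⇒ (c0=4, c1=-2)
macro 3: S0 reads c1=-2 → after 3×micro: -1; S1 reads c1=-2 → after 1×micro: 0 ⇒ (c0=-1, c1=0)
macro 4: S0 reads c1=0 → after 3×micro: 4; S1 reads c1=0 → after 1×micro: -2 ⇒ (c0=4, c1=-2)
macro 5: S0 reads c1=-2 → after 3×micro: -1; S1 reads c1=-2 → after 1×micro: 0 ⇒ (c0=-1, c1=0)
macro 6: S0 reads c1=0 → after 3×micro: 4; S1 reads c1=0 → after 1×micro: -2 ⇒ (c0=4, c1=-2)
macro 7: S0 reads c1=-2 → after 3×micro: -1; S1 reads c1=-2 → after 1×micro: 0 ⇒ (c0=-1, c1=0)
macro 8: S0 reads c1=0 → after 3×micro: 4; S1 reads c1=0 → after 1×micro: -2 ⇒ (c0=4, c1=-2)

c0 at macro-step 8 = 4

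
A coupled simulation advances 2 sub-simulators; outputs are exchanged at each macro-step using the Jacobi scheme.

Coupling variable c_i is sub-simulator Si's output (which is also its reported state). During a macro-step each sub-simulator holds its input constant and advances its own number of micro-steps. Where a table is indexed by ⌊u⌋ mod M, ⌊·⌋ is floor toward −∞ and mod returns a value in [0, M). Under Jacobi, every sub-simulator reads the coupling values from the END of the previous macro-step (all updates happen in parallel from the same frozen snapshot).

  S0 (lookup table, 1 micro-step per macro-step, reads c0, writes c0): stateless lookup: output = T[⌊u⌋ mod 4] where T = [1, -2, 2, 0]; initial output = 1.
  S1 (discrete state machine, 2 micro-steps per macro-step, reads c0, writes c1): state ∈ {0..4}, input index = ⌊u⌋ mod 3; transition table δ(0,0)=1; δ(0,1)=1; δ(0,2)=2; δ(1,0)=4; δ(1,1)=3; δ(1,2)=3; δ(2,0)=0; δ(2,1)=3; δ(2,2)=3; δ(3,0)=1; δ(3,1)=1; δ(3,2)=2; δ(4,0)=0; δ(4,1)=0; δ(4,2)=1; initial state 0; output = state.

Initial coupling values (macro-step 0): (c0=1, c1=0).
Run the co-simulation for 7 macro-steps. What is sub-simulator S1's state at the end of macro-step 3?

S1 state at macro-step 3 = 3

macro 1: S0 reads c0=1 → after 1×micro: -2; S1 reads c0=1 → after 2×micro: 3 ⇒ (c0=-2, c1=3)
macro 2: S0 reads c0=-2 → after 1×micro: 2; S1 reads c0=-2 → after 2×micro: 3 ⇒ (c0=2, c1=3)
macro 3: S0 reads c0=2 → after 1×micro: 2; S1 reads c0=2 → after 2×micro: 3 ⇒ (c0=2, c1=3)
macro 4: S0 reads c0=2 → after 1×micro: 2; S1 reads c0=2 → after 2×micro: 3 ⇒ (c0=2, c1=3)
macro 5: S0 reads c0=2 → after 1×micro: 2; S1 reads c0=2 → after 2×micro: 3 ⇒ (c0=2, c1=3)
macro 6: S0 reads c0=2 → after 1×micro: 2; S1 reads c0=2 → after 2×micro: 3 ⇒ (c0=2, c1=3)
macro 7: S0 reads c0=2 → after 1×micro: 2; S1 reads c0=2 → after 2×micro: 3 ⇒ (c0=2, c1=3)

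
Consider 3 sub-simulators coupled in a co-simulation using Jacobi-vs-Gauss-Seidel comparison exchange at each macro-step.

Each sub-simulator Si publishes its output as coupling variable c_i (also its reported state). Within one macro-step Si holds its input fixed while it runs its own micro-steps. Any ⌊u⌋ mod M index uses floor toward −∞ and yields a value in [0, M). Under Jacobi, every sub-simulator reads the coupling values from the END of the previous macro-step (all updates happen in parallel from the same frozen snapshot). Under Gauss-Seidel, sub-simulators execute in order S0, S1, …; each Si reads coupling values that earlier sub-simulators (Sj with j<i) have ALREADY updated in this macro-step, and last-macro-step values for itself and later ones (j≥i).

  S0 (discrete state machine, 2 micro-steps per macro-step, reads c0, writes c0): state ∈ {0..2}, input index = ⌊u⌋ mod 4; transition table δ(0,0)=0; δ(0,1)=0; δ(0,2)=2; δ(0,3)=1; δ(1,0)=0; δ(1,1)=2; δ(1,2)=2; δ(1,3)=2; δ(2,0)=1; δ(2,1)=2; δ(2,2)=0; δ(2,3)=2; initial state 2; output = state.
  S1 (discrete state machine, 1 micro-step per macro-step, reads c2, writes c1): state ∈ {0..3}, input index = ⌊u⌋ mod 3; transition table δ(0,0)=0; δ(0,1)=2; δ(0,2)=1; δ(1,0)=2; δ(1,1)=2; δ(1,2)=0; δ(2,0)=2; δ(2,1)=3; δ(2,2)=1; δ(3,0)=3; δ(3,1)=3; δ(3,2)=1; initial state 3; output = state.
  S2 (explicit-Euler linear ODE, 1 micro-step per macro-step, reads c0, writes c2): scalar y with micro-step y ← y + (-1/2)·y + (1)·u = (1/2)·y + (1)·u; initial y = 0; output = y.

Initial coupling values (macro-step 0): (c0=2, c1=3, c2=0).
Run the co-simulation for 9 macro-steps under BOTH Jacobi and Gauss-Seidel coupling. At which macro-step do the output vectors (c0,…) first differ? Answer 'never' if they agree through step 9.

[Jacobi] macro 1: S0 reads c0=2 → after 2×micro: 2; S1 reads c2=0 → after 1×micro: 3; S2 reads c0=2 → after 1×micro: 2 ⇒ (c0=2, c1=3, c2=2)
[Jacobi] macro 2: S0 reads c0=2 → after 2×micro: 2; S1 reads c2=2 → after 1×micro: 1; S2 reads c0=2 → after 1×micro: 3 ⇒ (c0=2, c1=1, c2=3)
[Jacobi] macro 3: S0 reads c0=2 → after 2×micro: 2; S1 reads c2=3 → after 1×micro: 2; S2 reads c0=2 → after 1×micro: 7/2 ⇒ (c0=2, c1=2, c2=7/2)
[Jacobi] macro 4: S0 reads c0=2 → after 2×micro: 2; S1 reads c2=7/2 → after 1×micro: 2; S2 reads c0=2 → after 1×micro: 15/4 ⇒ (c0=2, c1=2, c2=15/4)
[Jacobi] macro 5: S0 reads c0=2 → after 2×micro: 2; S1 reads c2=15/4 → after 1×micro: 2; S2 reads c0=2 → after 1×micro: 31/8 ⇒ (c0=2, c1=2, c2=31/8)
[Jacobi] macro 6: S0 reads c0=2 → after 2×micro: 2; S1 reads c2=31/8 → after 1×micro: 2; S2 reads c0=2 → after 1×micro: 63/16 ⇒ (c0=2, c1=2, c2=63/16)
[Jacobi] macro 7: S0 reads c0=2 → after 2×micro: 2; S1 reads c2=63/16 → after 1×micro: 2; S2 reads c0=2 → after 1×micro: 127/32 ⇒ (c0=2, c1=2, c2=127/32)
[Jacobi] macro 8: S0 reads c0=2 → after 2×micro: 2; S1 reads c2=127/32 → after 1×micro: 2; S2 reads c0=2 → after 1×micro: 255/64 ⇒ (c0=2, c1=2, c2=255/64)
[Jacobi] macro 9: S0 reads c0=2 → after 2×micro: 2; S1 reads c2=255/64 → after 1×micro: 2; S2 reads c0=2 → after 1×micro: 511/128 ⇒ (c0=2, c1=2, c2=511/128)
[Gauss-Seidel] macro 1: S0 reads c0=2 → after 2×micro: 2; S1 reads c2=0 → after 1×micro: 3; S2 reads c0=2 → after 1×micro: 2 ⇒ (c0=2, c1=3, c2=2)
[Gauss-Seidel] macro 2: S0 reads c0=2 → after 2×micro: 2; S1 reads c2=2 → after 1×micro: 1; S2 reads c0=2 → after 1×micro: 3 ⇒ (c0=2, c1=1, c2=3)
[Gauss-Seidel] macro 3: S0 reads c0=2 → after 2×micro: 2; S1 reads c2=3 → after 1×micro: 2; S2 reads c0=2 → after 1×micro: 7/2 ⇒ (c0=2, c1=2, c2=7/2)
[Gauss-Seidel] macro 4: S0 reads c0=2 → after 2×micro: 2; S1 reads c2=7/2 → after 1×micro: 2; S2 reads c0=2 → after 1×micro: 15/4 ⇒ (c0=2, c1=2, c2=15/4)
[Gauss-Seidel] macro 5: S0 reads c0=2 → after 2×micro: 2; S1 reads c2=15/4 → after 1×micro: 2; S2 reads c0=2 → after 1×micro: 31/8 ⇒ (c0=2, c1=2, c2=31/8)
[Gauss-Seidel] macro 6: S0 reads c0=2 → after 2×micro: 2; S1 reads c2=31/8 → after 1×micro: 2; S2 reads c0=2 → after 1×micro: 63/16 ⇒ (c0=2, c1=2, c2=63/16)
[Gauss-Seidel] macro 7: S0 reads c0=2 → after 2×micro: 2; S1 reads c2=63/16 → after 1×micro: 2; S2 reads c0=2 → after 1×micro: 127/32 ⇒ (c0=2, c1=2, c2=127/32)
[Gauss-Seidel] macro 8: S0 reads c0=2 → after 2×micro: 2; S1 reads c2=127/32 → after 1×micro: 2; S2 reads c0=2 → after 1×micro: 255/64 ⇒ (c0=2, c1=2, c2=255/64)
[Gauss-Seidel] macro 9: S0 reads c0=2 → after 2×micro: 2; S1 reads c2=255/64 → after 1×micro: 2; S2 reads c0=2 → after 1×micro: 511/128 ⇒ (c0=2, c1=2, c2=511/128)

first divergence at macro-step: never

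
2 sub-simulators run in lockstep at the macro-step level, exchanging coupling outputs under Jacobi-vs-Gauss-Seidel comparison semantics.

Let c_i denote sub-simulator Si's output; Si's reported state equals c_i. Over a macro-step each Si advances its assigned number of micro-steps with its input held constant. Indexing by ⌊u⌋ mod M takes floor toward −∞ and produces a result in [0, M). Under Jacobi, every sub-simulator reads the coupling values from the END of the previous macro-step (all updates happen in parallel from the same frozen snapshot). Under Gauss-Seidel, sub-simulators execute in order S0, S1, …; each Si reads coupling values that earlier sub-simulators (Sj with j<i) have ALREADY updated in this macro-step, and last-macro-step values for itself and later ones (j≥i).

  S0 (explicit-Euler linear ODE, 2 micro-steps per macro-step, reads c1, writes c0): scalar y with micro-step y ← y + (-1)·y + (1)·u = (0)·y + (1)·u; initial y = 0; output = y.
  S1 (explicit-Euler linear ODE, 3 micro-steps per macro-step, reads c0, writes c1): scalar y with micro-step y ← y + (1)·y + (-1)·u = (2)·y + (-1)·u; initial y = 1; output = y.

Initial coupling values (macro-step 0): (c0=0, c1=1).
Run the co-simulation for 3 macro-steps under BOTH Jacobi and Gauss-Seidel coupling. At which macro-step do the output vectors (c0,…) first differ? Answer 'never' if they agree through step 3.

first divergence at macro-step: 1

[Jacobi] macro 1: S0 reads c1=1 → after 2×micro: 1; S1 reads c0=0 → after 3×micro: 8 ⇒ (c0=1, c1=8)
[Jacobi] macro 2: S0 reads c1=8 → after 2×micro: 8; S1 reads c0=1 → after 3×micro: 57 ⇒ (c0=8, c1=57)
[Jacobi] macro 3: S0 reads c1=57 → after 2×micro: 57; S1 reads c0=8 → after 3×micro: 400 ⇒ (c0=57, c1=400)
[Gauss-Seidel] macro 1: S0 reads c1=1 → after 2×micro: 1; S1 reads c0=1 → after 3×micro: 1 ⇒ (c0=1, c1=1)
[Gauss-Seidel] macro 2: S0 reads c1=1 → after 2×micro: 1; S1 reads c0=1 → after 3×micro: 1 ⇒ (c0=1, c1=1)
[Gauss-Seidel] macro 3: S0 reads c1=1 → after 2×micro: 1; S1 reads c0=1 → after 3×micro: 1 ⇒ (c0=1, c1=1)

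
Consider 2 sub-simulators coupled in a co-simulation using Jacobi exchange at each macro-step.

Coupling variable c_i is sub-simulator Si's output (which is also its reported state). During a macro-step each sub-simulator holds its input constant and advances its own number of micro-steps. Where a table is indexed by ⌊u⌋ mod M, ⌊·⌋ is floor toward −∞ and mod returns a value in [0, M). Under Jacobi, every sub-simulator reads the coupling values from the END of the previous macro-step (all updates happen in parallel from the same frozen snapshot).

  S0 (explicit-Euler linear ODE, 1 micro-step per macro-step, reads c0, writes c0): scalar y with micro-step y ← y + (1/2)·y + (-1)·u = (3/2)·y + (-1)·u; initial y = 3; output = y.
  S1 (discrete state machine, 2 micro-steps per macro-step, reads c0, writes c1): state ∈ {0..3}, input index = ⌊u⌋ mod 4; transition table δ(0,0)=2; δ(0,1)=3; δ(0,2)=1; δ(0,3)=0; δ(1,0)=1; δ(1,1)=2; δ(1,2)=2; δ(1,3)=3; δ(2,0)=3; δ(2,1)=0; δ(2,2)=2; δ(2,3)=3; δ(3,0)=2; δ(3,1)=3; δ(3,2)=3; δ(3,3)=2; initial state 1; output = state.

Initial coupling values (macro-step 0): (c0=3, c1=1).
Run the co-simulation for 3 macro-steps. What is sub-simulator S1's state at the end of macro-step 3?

macro 1: S0 reads c0=3 → after 1×micro: 3/2; S1 reads c0=3 → after 2×micro: 2 ⇒ (c0=3/2, c1=2)
macro 2: S0 reads c0=3/2 → after 1×micro: 3/4; S1 reads c0=3/2 → after 2×micro: 3 ⇒ (c0=3/4, c1=3)
macro 3: S0 reads c0=3/4 → after 1×micro: 3/8; S1 reads c0=3/4 → after 2×micro: 3 ⇒ (c0=3/8, c1=3)

S1 state at macro-step 3 = 3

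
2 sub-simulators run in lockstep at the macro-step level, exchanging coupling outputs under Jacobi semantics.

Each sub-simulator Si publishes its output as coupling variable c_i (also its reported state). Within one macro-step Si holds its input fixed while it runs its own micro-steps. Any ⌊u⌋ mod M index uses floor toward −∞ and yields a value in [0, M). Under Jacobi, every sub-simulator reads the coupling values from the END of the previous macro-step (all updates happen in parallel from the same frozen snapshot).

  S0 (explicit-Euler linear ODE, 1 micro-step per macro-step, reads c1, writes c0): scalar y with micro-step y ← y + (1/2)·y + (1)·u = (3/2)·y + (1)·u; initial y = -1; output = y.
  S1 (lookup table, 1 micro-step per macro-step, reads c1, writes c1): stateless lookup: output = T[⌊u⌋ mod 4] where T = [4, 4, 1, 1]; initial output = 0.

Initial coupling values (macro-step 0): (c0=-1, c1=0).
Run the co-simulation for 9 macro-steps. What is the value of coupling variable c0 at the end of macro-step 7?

macro 1: S0 reads c1=0 → after 1×micro: -3/2; S1 reads c1=0 → after 1×micro: 4 ⇒ (c0=-3/2, c1=4)
macro 2: S0 reads c1=4 → after 1×micro: 7/4; S1 reads c1=4 → after 1×micro: 4 ⇒ (c0=7/4, c1=4)
macro 3: S0 reads c1=4 → after 1×micro: 53/8; S1 reads c1=4 → after 1×micro: 4 ⇒ (c0=53/8, c1=4)
macro 4: S0 reads c1=4 → after 1×micro: 223/16; S1 reads c1=4 → after 1×micro: 4 ⇒ (c0=223/16, c1=4)
macro 5: S0 reads c1=4 → after 1×micro: 797/32; S1 reads c1=4 → after 1×micro: 4 ⇒ (c0=797/32, c1=4)
macro 6: S0 reads c1=4 → after 1×micro: 2647/64; S1 reads c1=4 → after 1×micro: 4 ⇒ (c0=2647/64, c1=4)
macro 7: S0 reads c1=4 → after 1×micro: 8453/128; S1 reads c1=4 → after 1×micro: 4 ⇒ (c0=8453/128, c1=4)
macro 8: S0 reads c1=4 → after 1×micro: 26383/256; S1 reads c1=4 → after 1×micro: 4 ⇒ (c0=26383/256, c1=4)
macro 9: S0 reads c1=4 → after 1×micro: 81197/512; S1 reads c1=4 → after 1×micro: 4 ⇒ (c0=81197/512, c1=4)

c0 at macro-step 7 = 8453/128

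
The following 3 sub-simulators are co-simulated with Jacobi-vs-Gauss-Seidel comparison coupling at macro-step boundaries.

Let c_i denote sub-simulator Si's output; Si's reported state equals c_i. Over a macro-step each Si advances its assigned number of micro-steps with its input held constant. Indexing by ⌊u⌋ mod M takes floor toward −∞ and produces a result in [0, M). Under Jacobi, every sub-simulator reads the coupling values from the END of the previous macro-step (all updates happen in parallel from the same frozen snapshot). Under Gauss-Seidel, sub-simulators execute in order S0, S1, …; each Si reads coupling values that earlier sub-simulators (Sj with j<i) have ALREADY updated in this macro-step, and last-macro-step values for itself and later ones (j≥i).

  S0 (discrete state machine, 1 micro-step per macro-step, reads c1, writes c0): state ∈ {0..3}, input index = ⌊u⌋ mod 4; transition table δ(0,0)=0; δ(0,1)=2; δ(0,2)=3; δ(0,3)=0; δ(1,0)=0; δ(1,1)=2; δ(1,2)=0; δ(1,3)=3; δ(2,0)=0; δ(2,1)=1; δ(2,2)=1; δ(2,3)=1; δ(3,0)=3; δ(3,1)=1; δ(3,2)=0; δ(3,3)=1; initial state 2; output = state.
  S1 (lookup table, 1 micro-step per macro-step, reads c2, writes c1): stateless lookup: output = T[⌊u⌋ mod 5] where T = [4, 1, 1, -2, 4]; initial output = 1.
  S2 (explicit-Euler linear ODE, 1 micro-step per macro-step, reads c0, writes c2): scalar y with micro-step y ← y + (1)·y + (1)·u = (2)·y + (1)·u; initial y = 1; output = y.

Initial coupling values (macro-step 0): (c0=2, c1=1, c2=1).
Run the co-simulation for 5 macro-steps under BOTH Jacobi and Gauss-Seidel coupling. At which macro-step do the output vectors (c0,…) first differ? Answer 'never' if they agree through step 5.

[Jacobi] macro 1: S0 reads c1=1 → after 1×micro: 1; S1 reads c2=1 → after 1×micro: 1; S2 reads c0=2 → after 1×micro: 4 ⇒ (c0=1, c1=1, c2=4)
[Jacobi] macro 2: S0 reads c1=1 → after 1×micro: 2; S1 reads c2=4 → after 1×micro: 4; S2 reads c0=1 → after 1×micro: 9 ⇒ (c0=2, c1=4, c2=9)
[Jacobi] macro 3: S0 reads c1=4 → after 1×micro: 0; S1 reads c2=9 → after 1×micro: 4; S2 reads c0=2 → after 1×micro: 20 ⇒ (c0=0, c1=4, c2=20)
[Jacobi] macro 4: S0 reads c1=4 → after 1×micro: 0; S1 reads c2=20 → after 1×micro: 4; S2 reads c0=0 → after 1×micro: 40 ⇒ (c0=0, c1=4, c2=40)
[Jacobi] macro 5: S0 reads c1=4 → after 1×micro: 0; S1 reads c2=40 → after 1×micro: 4; S2 reads c0=0 → after 1×micro: 80 ⇒ (c0=0, c1=4, c2=80)
[Gauss-Seidel] macro 1: S0 reads c1=1 → after 1×micro: 1; S1 reads c2=1 → after 1×micro: 1; S2 reads c0=1 → after 1×micro: 3 ⇒ (c0=1, c1=1, c2=3)
[Gauss-Seidel] macro 2: S0 reads c1=1 → after 1×micro: 2; S1 reads c2=3 → after 1×micro: -2; S2 reads c0=2 → after 1×micro: 8 ⇒ (c0=2, c1=-2, c2=8)
[Gauss-Seidel] macro 3: S0 reads c1=-2 → after 1×micro: 1; S1 reads c2=8 → after 1×micro: -2; S2 reads c0=1 → after 1×micro: 17 ⇒ (c0=1, c1=-2, c2=17)
[Gauss-Seidel] macro 4: S0 reads c1=-2 → after 1×micro: 0; S1 reads c2=17 → after 1×micro: 1; S2 reads c0=0 → after 1×micro: 34 ⇒ (c0=0, c1=1, c2=34)
[Gauss-Seidel] macro 5: S0 reads c1=1 → after 1×micro: 2; S1 reads c2=34 → after 1×micro: 4; S2 reads c0=2 → after 1×micro: 70 ⇒ (c0=2, c1=4, c2=70)

first divergence at macro-step: 1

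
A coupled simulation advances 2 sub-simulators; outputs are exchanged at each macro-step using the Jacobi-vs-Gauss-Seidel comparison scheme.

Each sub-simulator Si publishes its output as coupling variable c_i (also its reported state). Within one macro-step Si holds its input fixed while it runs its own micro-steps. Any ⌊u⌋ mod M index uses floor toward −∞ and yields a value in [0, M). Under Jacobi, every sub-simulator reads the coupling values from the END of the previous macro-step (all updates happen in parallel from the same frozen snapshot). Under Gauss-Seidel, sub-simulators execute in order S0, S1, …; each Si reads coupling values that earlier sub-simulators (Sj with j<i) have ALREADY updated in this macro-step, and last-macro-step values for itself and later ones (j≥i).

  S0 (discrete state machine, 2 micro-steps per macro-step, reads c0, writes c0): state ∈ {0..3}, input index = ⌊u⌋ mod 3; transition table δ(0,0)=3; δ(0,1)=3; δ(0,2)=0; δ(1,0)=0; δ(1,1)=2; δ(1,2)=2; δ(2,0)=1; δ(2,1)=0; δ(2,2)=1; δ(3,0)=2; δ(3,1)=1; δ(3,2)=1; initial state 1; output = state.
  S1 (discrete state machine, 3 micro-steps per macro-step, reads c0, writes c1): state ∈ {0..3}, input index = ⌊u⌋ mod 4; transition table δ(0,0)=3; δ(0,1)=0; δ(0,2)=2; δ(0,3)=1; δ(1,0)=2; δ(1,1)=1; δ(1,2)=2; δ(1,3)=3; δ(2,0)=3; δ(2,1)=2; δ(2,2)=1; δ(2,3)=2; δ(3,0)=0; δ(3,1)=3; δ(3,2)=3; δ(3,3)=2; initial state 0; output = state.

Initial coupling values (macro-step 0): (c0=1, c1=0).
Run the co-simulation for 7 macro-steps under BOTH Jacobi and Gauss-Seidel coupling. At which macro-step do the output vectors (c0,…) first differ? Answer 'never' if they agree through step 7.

[Jacobi] macro 1: S0 reads c0=1 → after 2×micro: 0; S1 reads c0=1 → after 3×micro: 0 ⇒ (c0=0, c1=0)
[Jacobi] macro 2: S0 reads c0=0 → after 2×micro: 2; S1 reads c0=0 → after 3×micro: 3 ⇒ (c0=2, c1=3)
[Jacobi] macro 3: S0 reads c0=2 → after 2×micro: 2; S1 reads c0=2 → after 3×micro: 3 ⇒ (c0=2, c1=3)
[Jacobi] macro 4: S0 reads c0=2 → after 2×micro: 2; S1 reads c0=2 → after 3×micro: 3 ⇒ (c0=2, c1=3)
[Jacobi] macro 5: S0 reads c0=2 → after 2×micro: 2; S1 reads c0=2 → after 3×micro: 3 ⇒ (c0=2, c1=3)
[Jacobi] macro 6: S0 reads c0=2 → after 2×micro: 2; S1 reads c0=2 → after 3×micro: 3 ⇒ (c0=2, c1=3)
[Jacobi] macro 7: S0 reads c0=2 → after 2×micro: 2; S1 reads c0=2 → after 3×micro: 3 ⇒ (c0=2, c1=3)
[Gauss-Seidel] macro 1: S0 reads c0=1 → after 2×micro: 0; S1 reads c0=0 → after 3×micro: 3 ⇒ (c0=0, c1=3)
[Gauss-Seidel] macro 2: S0 reads c0=0 → after 2×micro: 2; S1 reads c0=2 → after 3×micro: 3 ⇒ (c0=2, c1=3)
[Gauss-Seidel] macro 3: S0 reads c0=2 → after 2×micro: 2; S1 reads c0=2 → after 3×micro: 3 ⇒ (c0=2, c1=3)
[Gauss-Seidel] macro 4: S0 reads c0=2 → after 2×micro: 2; S1 reads c0=2 → after 3×micro: 3 ⇒ (c0=2, c1=3)
[Gauss-Seidel] macro 5: S0 reads c0=2 → after 2×micro: 2; S1 reads c0=2 → after 3×micro: 3 ⇒ (c0=2, c1=3)
[Gauss-Seidel] macro 6: S0 reads c0=2 → after 2×micro: 2; S1 reads c0=2 → after 3×micro: 3 ⇒ (c0=2, c1=3)
[Gauss-Seidel] macro 7: S0 reads c0=2 → after 2×micro: 2; S1 reads c0=2 → after 3×micro: 3 ⇒ (c0=2, c1=3)

first divergence at macro-step: 1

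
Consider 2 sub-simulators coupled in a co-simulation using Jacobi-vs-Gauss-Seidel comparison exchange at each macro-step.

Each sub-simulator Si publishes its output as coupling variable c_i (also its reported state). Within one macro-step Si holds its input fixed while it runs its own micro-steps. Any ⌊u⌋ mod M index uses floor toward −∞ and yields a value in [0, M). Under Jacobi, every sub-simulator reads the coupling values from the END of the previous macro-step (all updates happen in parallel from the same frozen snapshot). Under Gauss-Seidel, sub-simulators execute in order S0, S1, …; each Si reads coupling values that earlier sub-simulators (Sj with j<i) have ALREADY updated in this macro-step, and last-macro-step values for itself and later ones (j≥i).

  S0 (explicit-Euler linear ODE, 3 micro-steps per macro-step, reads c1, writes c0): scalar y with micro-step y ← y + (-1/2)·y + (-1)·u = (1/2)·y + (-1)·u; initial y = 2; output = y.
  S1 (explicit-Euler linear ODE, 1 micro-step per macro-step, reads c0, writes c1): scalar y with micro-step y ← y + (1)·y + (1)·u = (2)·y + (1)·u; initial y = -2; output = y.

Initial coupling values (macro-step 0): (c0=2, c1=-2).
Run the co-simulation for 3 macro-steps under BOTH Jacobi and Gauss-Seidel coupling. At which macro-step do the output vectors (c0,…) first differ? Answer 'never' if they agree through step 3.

first divergence at macro-step: 1

[Jacobi] macro 1: S0 reads c1=-2 → after 3×micro: 15/4; S1 reads c0=2 → after 1×micro: -2 ⇒ (c0=15/4, c1=-2)
[Jacobi] macro 2: S0 reads c1=-2 → after 3×micro: 127/32; S1 reads c0=15/4 → after 1×micro: -1/4 ⇒ (c0=127/32, c1=-1/4)
[Jacobi] macro 3: S0 reads c1=-1/4 → after 3×micro: 239/256; S1 reads c0=127/32 → after 1×micro: 111/32 ⇒ (c0=239/256, c1=111/32)
[Gauss-Seidel] macro 1: S0 reads c1=-2 → after 3×micro: 15/4; S1 reads c0=15/4 → after 1×micro: -1/4 ⇒ (c0=15/4, c1=-1/4)
[Gauss-Seidel] macro 2: S0 reads c1=-1/4 → after 3×micro: 29/32; S1 reads c0=29/32 → after 1×micro: 13/32 ⇒ (c0=29/32, c1=13/32)
[Gauss-Seidel] macro 3: S0 reads c1=13/32 → after 3×micro: -153/256; S1 reads c0=-153/256 → after 1×micro: 55/256 ⇒ (c0=-153/256, c1=55/256)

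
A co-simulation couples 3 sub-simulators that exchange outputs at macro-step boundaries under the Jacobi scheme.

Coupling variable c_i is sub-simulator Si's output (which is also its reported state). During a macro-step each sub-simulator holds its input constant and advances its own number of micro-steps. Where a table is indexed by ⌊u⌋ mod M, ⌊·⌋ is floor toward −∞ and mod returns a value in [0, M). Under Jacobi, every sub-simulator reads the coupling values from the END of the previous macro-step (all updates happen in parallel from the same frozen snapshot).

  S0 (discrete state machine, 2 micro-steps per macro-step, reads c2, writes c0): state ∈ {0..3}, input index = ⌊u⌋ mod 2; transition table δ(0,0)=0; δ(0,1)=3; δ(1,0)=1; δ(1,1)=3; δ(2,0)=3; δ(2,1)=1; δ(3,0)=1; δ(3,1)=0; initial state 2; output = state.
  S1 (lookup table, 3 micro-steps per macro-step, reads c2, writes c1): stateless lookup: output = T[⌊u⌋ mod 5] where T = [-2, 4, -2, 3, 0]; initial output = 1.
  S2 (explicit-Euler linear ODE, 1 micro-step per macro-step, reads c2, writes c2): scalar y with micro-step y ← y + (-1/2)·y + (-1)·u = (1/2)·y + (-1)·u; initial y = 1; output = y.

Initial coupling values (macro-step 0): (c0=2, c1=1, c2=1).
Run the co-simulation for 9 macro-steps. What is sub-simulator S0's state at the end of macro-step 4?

S0 state at macro-step 4 = 0

macro 1: S0 reads c2=1 → after 2×micro: 3; S1 reads c2=1 → after 3×micro: 4; S2 reads c2=1 → after 1×micro: -1/2 ⇒ (c0=3, c1=4, c2=-1/2)
macro 2: S0 reads c2=-1/2 → after 2×micro: 3; S1 reads c2=-1/2 → after 3×micro: 0; S2 reads c2=-1/2 → after 1×micro: 1/4 ⇒ (c0=3, c1=0, c2=1/4)
macro 3: S0 reads c2=1/4 → after 2×micro: 1; S1 reads c2=1/4 → after 3×micro: -2; S2 reads c2=1/4 → after 1×micro: -1/8 ⇒ (c0=1, c1=-2, c2=-1/8)
macro 4: S0 reads c2=-1/8 → after 2×micro: 0; S1 reads c2=-1/8 → after 3×micro: 0; S2 reads c2=-1/8 → after 1×micro: 1/16 ⇒ (c0=0, c1=0, c2=1/16)
macro 5: S0 reads c2=1/16 → after 2×micro: 0; S1 reads c2=1/16 → after 3×micro: -2; S2 reads c2=1/16 → after 1×micro: -1/32 ⇒ (c0=0, c1=-2, c2=-1/32)
macro 6: S0 reads c2=-1/32 → after 2×micro: 0; S1 reads c2=-1/32 → after 3×micro: 0; S2 reads c2=-1/32 → after 1×micro: 1/64 ⇒ (c0=0, c1=0, c2=1/64)
macro 7: S0 reads c2=1/64 → after 2×micro: 0; S1 reads c2=1/64 → after 3×micro: -2; S2 reads c2=1/64 → after 1×micro: -1/128 ⇒ (c0=0, c1=-2, c2=-1/128)
macro 8: S0 reads c2=-1/128 → after 2×micro: 0; S1 reads c2=-1/128 → after 3×micro: 0; S2 reads c2=-1/128 → after 1×micro: 1/256 ⇒ (c0=0, c1=0, c2=1/256)
macro 9: S0 reads c2=1/256 → after 2×micro: 0; S1 reads c2=1/256 → after 3×micro: -2; S2 reads c2=1/256 → after 1×micro: -1/512 ⇒ (c0=0, c1=-2, c2=-1/512)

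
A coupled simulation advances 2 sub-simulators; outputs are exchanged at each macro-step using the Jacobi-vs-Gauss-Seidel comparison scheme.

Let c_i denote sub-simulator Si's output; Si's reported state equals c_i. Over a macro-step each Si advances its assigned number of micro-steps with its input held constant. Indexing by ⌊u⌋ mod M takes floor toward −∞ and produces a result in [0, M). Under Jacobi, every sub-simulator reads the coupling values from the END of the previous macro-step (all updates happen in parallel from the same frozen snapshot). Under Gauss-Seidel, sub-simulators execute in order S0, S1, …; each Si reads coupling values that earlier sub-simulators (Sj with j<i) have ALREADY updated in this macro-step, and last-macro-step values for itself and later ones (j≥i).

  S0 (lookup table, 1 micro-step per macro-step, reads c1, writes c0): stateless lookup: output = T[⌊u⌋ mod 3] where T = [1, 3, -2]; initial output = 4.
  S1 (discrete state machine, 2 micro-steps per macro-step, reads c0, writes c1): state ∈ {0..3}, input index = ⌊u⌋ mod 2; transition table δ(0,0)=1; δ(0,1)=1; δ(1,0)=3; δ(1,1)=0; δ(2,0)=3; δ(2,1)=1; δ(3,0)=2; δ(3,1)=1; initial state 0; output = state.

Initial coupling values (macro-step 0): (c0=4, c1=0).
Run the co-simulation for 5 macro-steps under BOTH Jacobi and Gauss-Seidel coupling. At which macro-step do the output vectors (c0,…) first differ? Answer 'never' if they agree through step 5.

[Jacobi] macro 1: S0 reads c1=0 → after 1×micro: 1; S1 reads c0=4 → after 2×micro: 3 ⇒ (c0=1, c1=3)
[Jacobi] macro 2: S0 reads c1=3 → after 1×micro: 1; S1 reads c0=1 → after 2×micro: 0 ⇒ (c0=1, c1=0)
[Jacobi] macro 3: S0 reads c1=0 → after 1×micro: 1; S1 reads c0=1 → after 2×micro: 0 ⇒ (c0=1, c1=0)
[Jacobi] macro 4: S0 reads c1=0 → after 1×micro: 1; S1 reads c0=1 → after 2×micro: 0 ⇒ (c0=1, c1=0)
[Jacobi] macro 5: S0 reads c1=0 → after 1×micro: 1; S1 reads c0=1 → after 2×micro: 0 ⇒ (c0=1, c1=0)
[Gauss-Seidel] macro 1: S0 reads c1=0 → after 1×micro: 1; S1 reads c0=1 → after 2×micro: 0 ⇒ (c0=1, c1=0)
[Gauss-Seidel] macro 2: S0 reads c1=0 → after 1×micro: 1; S1 reads c0=1 → after 2×micro: 0 ⇒ (c0=1, c1=0)
[Gauss-Seidel] macro 3: S0 reads c1=0 → after 1×micro: 1; S1 reads c0=1 → after 2×micro: 0 ⇒ (c0=1, c1=0)
[Gauss-Seidel] macro 4: S0 reads c1=0 → after 1×micro: 1; S1 reads c0=1 → after 2×micro: 0 ⇒ (c0=1, c1=0)
[Gauss-Seidel] macro 5: S0 reads c1=0 → after 1×micro: 1; S1 reads c0=1 → after 2×micro: 0 ⇒ (c0=1, c1=0)

first divergence at macro-step: 1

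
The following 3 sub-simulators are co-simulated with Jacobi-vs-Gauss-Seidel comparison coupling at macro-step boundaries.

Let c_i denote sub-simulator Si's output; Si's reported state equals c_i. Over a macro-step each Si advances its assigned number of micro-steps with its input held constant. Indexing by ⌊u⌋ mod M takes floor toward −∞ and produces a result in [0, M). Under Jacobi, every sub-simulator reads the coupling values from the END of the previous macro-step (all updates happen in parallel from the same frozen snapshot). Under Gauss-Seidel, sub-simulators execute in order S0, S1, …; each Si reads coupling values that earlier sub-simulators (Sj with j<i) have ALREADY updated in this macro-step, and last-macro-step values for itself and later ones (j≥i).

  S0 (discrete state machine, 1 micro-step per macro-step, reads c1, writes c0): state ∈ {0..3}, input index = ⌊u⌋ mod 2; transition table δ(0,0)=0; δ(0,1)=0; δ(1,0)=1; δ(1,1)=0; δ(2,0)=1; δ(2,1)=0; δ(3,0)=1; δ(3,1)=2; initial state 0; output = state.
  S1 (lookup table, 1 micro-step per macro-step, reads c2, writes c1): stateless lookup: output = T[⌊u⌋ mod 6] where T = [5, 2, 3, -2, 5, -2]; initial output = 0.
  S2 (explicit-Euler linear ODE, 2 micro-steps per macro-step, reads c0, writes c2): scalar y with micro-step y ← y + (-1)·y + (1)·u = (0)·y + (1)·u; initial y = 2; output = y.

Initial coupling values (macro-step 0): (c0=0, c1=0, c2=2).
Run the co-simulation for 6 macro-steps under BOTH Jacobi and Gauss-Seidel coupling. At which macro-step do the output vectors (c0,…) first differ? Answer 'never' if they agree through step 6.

first divergence at macro-step: never

[Jacobi] macro 1: S0 reads c1=0 → after 1×micro: 0; S1 reads c2=2 → after 1×micro: 3; S2 reads c0=0 → after 2×micro: 0 ⇒ (c0=0, c1=3, c2=0)
[Jacobi] macro 2: S0 reads c1=3 → after 1×micro: 0; S1 reads c2=0 → after 1×micro: 5; S2 reads c0=0 → after 2×micro: 0 ⇒ (c0=0, c1=5, c2=0)
[Jacobi] macro 3: S0 reads c1=5 → after 1×micro: 0; S1 reads c2=0 → after 1×micro: 5; S2 reads c0=0 → after 2×micro: 0 ⇒ (c0=0, c1=5, c2=0)
[Jacobi] macro 4: S0 reads c1=5 → after 1×micro: 0; S1 reads c2=0 → after 1×micro: 5; S2 reads c0=0 → after 2×micro: 0 ⇒ (c0=0, c1=5, c2=0)
[Jacobi] macro 5: S0 reads c1=5 → after 1×micro: 0; S1 reads c2=0 → after 1×micro: 5; S2 reads c0=0 → after 2×micro: 0 ⇒ (c0=0, c1=5, c2=0)
[Jacobi] macro 6: S0 reads c1=5 → after 1×micro: 0; S1 reads c2=0 → after 1×micro: 5; S2 reads c0=0 → after 2×micro: 0 ⇒ (c0=0, c1=5, c2=0)
[Gauss-Seidel] macro 1: S0 reads c1=0 → after 1×micro: 0; S1 reads c2=2 → after 1×micro: 3; S2 reads c0=0 → after 2×micro: 0 ⇒ (c0=0, c1=3, c2=0)
[Gauss-Seidel] macro 2: S0 reads c1=3 → after 1×micro: 0; S1 reads c2=0 → after 1×micro: 5; S2 reads c0=0 → after 2×micro: 0 ⇒ (c0=0, c1=5, c2=0)
[Gauss-Seidel] macro 3: S0 reads c1=5 → after 1×micro: 0; S1 reads c2=0 → after 1×micro: 5; S2 reads c0=0 → after 2×micro: 0 ⇒ (c0=0, c1=5, c2=0)
[Gauss-Seidel] macro 4: S0 reads c1=5 → after 1×micro: 0; S1 reads c2=0 → after 1×micro: 5; S2 reads c0=0 → after 2×micro: 0 ⇒ (c0=0, c1=5, c2=0)
[Gauss-Seidel] macro 5: S0 reads c1=5 → after 1×micro: 0; S1 reads c2=0 → after 1×micro: 5; S2 reads c0=0 → after 2×micro: 0 ⇒ (c0=0, c1=5, c2=0)
[Gauss-Seidel] macro 6: S0 reads c1=5 → after 1×micro: 0; S1 reads c2=0 → after 1×micro: 5; S2 reads c0=0 → after 2×micro: 0 ⇒ (c0=0, c1=5, c2=0)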